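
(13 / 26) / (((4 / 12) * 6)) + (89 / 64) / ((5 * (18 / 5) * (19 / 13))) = 0.30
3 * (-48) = -144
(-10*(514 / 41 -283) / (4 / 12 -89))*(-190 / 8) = 831675 / 1148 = 724.46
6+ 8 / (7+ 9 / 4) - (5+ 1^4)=32 / 37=0.86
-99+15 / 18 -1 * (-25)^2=-4339 / 6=-723.17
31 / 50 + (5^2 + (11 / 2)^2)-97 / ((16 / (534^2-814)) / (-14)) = 603339578 / 25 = 24133583.12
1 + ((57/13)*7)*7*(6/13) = 16927/169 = 100.16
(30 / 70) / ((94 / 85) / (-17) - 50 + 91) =1445 / 138019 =0.01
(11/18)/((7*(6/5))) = 55/756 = 0.07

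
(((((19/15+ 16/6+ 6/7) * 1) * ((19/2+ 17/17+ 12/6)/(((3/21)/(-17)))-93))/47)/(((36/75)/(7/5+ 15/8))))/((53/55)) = -1140.60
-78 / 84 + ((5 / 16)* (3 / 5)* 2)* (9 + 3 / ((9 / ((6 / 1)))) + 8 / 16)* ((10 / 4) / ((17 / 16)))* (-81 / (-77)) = 12757 / 1309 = 9.75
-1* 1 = -1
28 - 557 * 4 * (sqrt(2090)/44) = -2286.92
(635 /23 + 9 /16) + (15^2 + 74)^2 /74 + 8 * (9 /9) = 16942291 /13616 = 1244.29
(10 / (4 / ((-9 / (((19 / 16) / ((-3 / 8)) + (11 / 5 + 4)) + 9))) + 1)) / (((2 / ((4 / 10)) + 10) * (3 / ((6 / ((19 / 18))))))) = -3240 / 11153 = -0.29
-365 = -365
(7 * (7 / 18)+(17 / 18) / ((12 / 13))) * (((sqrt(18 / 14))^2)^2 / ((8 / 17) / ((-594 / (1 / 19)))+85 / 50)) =1164122685 / 319634252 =3.64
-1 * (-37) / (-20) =-37 / 20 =-1.85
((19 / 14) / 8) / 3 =0.06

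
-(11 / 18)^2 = -121 / 324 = -0.37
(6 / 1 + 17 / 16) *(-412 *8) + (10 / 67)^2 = -104494842 / 4489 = -23277.98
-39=-39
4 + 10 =14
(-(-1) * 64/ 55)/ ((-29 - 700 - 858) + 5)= -32/ 43505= -0.00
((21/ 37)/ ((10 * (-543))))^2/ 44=49/ 197339159600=0.00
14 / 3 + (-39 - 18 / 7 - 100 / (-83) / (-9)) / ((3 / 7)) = -207619 / 2241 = -92.65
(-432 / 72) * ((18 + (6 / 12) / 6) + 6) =-289 / 2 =-144.50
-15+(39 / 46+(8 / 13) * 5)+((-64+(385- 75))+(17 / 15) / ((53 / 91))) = 112610681 / 475410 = 236.87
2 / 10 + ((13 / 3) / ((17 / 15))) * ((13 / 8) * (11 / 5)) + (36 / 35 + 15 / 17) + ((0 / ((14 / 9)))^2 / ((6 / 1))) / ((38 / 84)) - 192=-838807 / 4760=-176.22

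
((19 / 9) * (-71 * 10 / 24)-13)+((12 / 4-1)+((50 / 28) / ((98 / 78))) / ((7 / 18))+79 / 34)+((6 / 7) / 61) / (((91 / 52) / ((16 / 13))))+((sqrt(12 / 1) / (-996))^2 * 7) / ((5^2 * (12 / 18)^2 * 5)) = -812355945588186973 / 12041045939286000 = -67.47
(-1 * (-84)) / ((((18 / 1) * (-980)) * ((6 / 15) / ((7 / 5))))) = -1 / 60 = -0.02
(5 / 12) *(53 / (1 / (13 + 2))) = 1325 / 4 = 331.25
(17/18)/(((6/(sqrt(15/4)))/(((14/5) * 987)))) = 842.40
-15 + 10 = -5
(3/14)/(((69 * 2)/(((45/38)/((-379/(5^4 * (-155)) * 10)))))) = 871875/18549776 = 0.05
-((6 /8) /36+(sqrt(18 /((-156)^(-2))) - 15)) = 719 /48 - 468*sqrt(2) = -646.87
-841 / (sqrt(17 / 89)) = -841 * sqrt(1513) / 17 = -1924.27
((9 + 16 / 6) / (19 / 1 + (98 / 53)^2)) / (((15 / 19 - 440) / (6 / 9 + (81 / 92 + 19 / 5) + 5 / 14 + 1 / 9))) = -8994561259 / 1305407515500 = -0.01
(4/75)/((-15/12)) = -16/375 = -0.04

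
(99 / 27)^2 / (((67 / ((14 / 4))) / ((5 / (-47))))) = -4235 / 56682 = -0.07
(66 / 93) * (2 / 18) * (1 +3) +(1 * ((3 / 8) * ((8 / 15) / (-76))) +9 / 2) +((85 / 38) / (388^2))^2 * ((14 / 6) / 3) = 4.81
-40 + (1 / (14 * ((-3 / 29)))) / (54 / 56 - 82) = -272222 / 6807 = -39.99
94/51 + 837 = 42781/51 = 838.84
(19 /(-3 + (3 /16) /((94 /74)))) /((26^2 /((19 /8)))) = -16967 /725010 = -0.02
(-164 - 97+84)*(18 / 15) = -1062 / 5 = -212.40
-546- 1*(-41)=-505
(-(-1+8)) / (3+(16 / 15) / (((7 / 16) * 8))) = -735 / 347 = -2.12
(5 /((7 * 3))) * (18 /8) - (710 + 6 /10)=-99409 /140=-710.06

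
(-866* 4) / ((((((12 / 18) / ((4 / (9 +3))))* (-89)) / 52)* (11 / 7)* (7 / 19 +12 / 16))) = 47914048 / 83215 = 575.79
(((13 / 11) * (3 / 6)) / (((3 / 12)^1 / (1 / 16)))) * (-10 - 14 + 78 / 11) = -1209 / 484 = -2.50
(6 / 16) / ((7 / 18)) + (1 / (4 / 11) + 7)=10.71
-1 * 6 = -6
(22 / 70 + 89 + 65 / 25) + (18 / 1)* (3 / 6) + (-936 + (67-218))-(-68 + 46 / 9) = -290807 / 315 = -923.20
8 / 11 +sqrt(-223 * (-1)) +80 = sqrt(223) +888 / 11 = 95.66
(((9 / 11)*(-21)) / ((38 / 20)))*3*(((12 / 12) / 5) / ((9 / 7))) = -882 / 209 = -4.22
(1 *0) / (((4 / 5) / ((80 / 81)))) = 0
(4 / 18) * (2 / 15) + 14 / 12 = 323 / 270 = 1.20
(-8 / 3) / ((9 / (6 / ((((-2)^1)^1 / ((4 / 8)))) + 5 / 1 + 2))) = -44 / 27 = -1.63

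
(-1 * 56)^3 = -175616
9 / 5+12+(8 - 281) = -1296 / 5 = -259.20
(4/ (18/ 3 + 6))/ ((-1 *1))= -1/ 3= -0.33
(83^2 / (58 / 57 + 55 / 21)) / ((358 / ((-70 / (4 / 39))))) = -3751990515 / 1038916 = -3611.45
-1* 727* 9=-6543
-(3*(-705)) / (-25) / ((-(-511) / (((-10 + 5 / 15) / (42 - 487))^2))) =-39527 / 505953875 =-0.00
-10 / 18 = -5 / 9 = -0.56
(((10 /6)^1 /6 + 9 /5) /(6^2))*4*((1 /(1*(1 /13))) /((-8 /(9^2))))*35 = -17017 /16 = -1063.56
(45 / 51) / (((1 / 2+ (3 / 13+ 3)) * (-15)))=-26 / 1649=-0.02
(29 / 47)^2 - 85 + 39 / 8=-1409241 / 17672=-79.74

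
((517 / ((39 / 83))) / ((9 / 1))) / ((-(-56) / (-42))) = -42911 / 468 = -91.69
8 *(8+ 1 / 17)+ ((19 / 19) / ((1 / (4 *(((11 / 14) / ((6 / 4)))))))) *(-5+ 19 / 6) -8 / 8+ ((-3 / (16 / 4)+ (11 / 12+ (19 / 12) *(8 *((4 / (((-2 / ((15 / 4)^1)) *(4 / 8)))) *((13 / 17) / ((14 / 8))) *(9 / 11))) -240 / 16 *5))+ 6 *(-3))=-2382913 / 23562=-101.13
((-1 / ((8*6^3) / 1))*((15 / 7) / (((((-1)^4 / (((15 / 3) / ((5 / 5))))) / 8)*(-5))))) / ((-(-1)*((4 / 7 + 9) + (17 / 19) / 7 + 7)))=95 / 159912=0.00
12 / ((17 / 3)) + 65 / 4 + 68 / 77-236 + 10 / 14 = -1131159 / 5236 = -216.03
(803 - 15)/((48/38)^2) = 71117/144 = 493.87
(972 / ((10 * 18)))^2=29.16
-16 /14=-8 /7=-1.14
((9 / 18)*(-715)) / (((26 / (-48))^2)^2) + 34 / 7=-63792182 / 15379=-4148.01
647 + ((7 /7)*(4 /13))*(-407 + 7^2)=6979 /13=536.85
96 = 96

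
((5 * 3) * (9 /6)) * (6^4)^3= 48977602560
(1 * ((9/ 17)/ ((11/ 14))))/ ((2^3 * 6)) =21/ 1496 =0.01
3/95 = 0.03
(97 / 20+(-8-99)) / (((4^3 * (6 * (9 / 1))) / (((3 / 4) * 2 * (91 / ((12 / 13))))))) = -268541 / 61440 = -4.37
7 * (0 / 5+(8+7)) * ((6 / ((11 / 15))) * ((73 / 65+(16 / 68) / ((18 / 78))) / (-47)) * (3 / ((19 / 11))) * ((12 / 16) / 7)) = -7.29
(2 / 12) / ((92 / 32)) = 4 / 69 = 0.06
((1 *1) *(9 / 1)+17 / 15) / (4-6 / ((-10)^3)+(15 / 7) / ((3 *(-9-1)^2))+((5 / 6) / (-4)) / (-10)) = 425600 / 169427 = 2.51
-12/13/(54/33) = -22/39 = -0.56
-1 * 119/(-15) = 119/15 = 7.93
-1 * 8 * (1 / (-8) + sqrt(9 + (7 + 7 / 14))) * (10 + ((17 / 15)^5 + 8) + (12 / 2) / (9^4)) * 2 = -1251.70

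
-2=-2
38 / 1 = 38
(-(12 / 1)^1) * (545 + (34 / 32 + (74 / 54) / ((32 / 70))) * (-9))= -12203 / 2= -6101.50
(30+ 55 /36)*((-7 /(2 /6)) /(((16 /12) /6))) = -23835 /8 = -2979.38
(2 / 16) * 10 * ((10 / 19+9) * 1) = 905 / 76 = 11.91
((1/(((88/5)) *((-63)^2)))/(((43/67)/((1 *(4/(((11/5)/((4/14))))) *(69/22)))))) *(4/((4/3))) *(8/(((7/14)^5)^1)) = 4931200/176678271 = 0.03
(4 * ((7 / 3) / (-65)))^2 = 784 / 38025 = 0.02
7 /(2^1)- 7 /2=0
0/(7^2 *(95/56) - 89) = 0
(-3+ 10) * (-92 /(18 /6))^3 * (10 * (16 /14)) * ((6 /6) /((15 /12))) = -49836032 /27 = -1845778.96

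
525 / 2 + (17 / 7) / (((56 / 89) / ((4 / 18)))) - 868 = -1066589 / 1764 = -604.64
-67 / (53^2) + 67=188136 / 2809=66.98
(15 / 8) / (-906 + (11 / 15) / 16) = -450 / 217429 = -0.00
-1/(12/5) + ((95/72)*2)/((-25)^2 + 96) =-2680/6489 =-0.41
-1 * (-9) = 9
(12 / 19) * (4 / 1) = 48 / 19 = 2.53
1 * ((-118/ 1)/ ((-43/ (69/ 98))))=4071/ 2107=1.93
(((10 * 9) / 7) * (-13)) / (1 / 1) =-1170 / 7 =-167.14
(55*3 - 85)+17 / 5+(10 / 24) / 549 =2747221 / 32940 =83.40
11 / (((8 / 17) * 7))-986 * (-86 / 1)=4748763 / 56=84799.34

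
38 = 38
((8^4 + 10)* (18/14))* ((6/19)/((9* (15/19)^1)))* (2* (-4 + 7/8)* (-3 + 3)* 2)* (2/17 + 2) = 0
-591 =-591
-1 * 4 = -4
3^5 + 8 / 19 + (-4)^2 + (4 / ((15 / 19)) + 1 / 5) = 75436 / 285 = 264.69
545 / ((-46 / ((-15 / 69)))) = 2725 / 1058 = 2.58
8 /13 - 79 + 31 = -616 /13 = -47.38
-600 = -600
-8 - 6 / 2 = -11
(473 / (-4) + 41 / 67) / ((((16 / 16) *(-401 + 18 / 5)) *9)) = 17515 / 532516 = 0.03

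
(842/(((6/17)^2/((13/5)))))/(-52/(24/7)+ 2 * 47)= 1581697/7095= 222.93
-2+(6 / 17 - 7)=-147 / 17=-8.65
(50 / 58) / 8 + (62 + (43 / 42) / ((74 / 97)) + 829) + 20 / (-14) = 160619047 / 180264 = 891.02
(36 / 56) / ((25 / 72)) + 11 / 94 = 32381 / 16450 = 1.97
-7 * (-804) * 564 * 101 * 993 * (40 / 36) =353721375840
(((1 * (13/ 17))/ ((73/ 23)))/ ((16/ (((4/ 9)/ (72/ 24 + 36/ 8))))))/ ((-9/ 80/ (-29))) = 69368/ 301563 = 0.23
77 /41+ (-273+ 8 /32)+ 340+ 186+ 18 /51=712281 /2788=255.48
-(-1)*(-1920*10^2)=-192000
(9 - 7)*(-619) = -1238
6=6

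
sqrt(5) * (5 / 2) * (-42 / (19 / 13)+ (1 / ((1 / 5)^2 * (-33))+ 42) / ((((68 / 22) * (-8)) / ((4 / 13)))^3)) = -5657725826455 * sqrt(5) / 78752009856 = -160.64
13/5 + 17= 98/5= 19.60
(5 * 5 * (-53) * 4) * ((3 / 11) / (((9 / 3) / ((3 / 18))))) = -2650 / 33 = -80.30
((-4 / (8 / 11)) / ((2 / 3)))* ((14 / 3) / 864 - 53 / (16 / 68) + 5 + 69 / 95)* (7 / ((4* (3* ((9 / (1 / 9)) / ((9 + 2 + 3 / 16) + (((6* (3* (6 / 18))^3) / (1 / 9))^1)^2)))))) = 1025975401451 / 26873856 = 38177.45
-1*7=-7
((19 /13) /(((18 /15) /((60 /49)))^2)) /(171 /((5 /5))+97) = 11875 /2091271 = 0.01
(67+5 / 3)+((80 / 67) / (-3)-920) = -57066 / 67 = -851.73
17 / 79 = 0.22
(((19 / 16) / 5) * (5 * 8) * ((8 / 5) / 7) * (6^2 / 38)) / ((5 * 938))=36 / 82075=0.00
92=92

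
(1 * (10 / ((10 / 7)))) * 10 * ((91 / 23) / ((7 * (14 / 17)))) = 1105 / 23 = 48.04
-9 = -9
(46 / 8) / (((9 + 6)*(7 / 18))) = 69 / 70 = 0.99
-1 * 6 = -6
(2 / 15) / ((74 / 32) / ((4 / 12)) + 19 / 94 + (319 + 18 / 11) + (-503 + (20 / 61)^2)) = -0.00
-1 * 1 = -1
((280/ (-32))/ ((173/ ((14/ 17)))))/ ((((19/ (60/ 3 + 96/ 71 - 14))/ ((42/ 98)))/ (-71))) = 27405/ 55879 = 0.49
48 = 48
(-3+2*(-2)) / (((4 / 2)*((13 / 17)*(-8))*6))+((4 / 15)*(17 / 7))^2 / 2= 1399117 / 4586400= 0.31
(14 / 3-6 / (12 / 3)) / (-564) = -19 / 3384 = -0.01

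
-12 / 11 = -1.09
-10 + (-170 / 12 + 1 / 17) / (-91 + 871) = -797039 / 79560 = -10.02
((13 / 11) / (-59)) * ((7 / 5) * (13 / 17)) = -1183 / 55165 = -0.02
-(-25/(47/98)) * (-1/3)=-2450/141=-17.38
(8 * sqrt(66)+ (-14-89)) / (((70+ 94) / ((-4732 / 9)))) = 121849 / 369-9464 * sqrt(66) / 369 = 121.85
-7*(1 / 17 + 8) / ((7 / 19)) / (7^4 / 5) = -13015 / 40817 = -0.32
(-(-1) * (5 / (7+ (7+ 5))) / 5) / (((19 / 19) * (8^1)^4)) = 1 / 77824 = 0.00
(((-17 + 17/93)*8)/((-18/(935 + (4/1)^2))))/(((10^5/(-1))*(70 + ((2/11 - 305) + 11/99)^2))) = -134978283/176443015037500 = -0.00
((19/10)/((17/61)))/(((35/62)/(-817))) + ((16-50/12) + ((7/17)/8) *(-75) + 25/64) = -5631189331/571200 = -9858.52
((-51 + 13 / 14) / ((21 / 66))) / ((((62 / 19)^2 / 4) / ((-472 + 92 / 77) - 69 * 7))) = 56384.29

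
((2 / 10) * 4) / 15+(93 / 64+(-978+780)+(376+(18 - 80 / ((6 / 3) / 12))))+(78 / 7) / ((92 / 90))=-209887009 / 772800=-271.59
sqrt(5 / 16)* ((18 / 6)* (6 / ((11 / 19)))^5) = 14440609368* sqrt(5) / 161051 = 200496.64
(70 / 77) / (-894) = -5 / 4917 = -0.00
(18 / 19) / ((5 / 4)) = 0.76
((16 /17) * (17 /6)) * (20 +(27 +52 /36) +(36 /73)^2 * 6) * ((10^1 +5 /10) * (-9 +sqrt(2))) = -67015984 /5329 +67015984 * sqrt(2) /47961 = -10599.63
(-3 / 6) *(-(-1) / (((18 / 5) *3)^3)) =-125 / 314928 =-0.00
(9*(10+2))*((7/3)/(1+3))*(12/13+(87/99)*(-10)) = -70854/143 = -495.48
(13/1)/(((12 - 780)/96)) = -13/8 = -1.62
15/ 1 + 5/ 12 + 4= 233/ 12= 19.42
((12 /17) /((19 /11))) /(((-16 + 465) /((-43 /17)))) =-5676 /2465459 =-0.00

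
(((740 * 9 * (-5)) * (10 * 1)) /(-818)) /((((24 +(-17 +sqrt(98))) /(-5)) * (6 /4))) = 555000 /2863- 555000 * sqrt(2) /2863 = -80.30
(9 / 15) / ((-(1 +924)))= -0.00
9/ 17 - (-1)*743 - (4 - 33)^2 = -1657/ 17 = -97.47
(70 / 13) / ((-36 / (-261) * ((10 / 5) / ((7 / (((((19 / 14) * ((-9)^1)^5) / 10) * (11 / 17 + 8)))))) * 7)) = -12325 / 43755309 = -0.00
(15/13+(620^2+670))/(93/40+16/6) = 600711000/7787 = 77142.80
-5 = -5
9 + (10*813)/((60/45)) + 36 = 12285/2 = 6142.50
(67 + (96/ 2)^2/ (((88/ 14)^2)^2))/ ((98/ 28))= 19.56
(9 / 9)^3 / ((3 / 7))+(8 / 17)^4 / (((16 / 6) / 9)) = 626119 / 250563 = 2.50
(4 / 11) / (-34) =-2 / 187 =-0.01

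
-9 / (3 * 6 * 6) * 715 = -715 / 12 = -59.58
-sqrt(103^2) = -103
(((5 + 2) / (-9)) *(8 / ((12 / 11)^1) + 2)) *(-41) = 297.63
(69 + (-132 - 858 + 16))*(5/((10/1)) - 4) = 6335/2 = 3167.50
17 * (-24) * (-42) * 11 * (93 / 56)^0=188496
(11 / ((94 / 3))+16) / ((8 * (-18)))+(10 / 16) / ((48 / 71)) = 0.81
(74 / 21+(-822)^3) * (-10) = 5554122444.76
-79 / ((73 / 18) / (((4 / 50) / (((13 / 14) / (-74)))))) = 2946384 / 23725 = 124.19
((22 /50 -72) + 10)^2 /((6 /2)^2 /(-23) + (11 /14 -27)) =-762663762 /5354375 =-142.44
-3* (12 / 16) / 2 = -9 / 8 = -1.12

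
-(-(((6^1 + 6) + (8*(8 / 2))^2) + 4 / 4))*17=17629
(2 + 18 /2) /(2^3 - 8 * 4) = -11 /24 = -0.46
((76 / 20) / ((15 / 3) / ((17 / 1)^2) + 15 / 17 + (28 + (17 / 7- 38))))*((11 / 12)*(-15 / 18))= 38437 / 88344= 0.44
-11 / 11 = -1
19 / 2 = 9.50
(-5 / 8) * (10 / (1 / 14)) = -175 / 2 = -87.50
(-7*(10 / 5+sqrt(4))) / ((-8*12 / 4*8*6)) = 7 / 288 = 0.02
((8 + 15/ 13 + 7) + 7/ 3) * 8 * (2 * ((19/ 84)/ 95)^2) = 103/ 61425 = 0.00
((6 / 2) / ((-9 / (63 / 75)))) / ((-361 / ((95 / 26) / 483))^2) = -1 / 8132987772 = -0.00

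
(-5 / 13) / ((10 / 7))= -0.27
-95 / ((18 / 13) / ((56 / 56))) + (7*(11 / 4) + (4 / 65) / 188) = -49.36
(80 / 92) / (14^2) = 5 / 1127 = 0.00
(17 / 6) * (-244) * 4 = -8296 / 3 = -2765.33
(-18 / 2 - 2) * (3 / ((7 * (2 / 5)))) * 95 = -15675 / 14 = -1119.64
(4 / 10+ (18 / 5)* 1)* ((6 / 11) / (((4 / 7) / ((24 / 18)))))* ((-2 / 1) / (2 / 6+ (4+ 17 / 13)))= -1.80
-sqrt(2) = -1.41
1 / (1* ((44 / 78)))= 39 / 22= 1.77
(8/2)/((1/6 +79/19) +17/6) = 19/34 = 0.56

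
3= 3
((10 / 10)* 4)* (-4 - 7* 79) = -2228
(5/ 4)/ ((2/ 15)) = 75/ 8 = 9.38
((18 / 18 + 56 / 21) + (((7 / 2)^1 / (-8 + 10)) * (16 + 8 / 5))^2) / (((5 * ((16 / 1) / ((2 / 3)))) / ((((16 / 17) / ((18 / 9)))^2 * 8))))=4571072 / 325125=14.06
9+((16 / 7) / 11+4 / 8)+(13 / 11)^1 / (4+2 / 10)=4615 / 462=9.99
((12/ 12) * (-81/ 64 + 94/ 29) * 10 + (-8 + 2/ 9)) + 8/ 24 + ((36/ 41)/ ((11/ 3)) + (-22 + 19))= 35982149/ 3766752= 9.55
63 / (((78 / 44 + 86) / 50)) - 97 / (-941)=65398607 / 1817071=35.99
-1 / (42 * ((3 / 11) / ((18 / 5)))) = -11 / 35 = -0.31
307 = 307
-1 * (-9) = 9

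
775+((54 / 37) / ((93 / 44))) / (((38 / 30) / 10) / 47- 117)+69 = 798486912908 / 946081157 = 843.99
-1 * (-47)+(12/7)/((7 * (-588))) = 112846/2401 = 47.00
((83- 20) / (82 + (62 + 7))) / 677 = 63 / 102227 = 0.00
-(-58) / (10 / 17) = 493 / 5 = 98.60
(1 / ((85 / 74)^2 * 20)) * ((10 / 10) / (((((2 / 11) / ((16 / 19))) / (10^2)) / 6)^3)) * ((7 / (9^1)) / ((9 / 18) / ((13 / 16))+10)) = 2716707209216000 / 45591773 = 59587663.09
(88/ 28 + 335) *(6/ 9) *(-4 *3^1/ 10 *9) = -85212/ 35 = -2434.63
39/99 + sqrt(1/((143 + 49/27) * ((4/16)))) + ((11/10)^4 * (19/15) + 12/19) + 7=3 * sqrt(11730)/1955 + 309739411/31350000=10.05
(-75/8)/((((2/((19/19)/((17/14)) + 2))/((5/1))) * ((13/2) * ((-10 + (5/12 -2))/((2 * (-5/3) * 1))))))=-90000/30719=-2.93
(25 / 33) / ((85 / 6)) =10 / 187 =0.05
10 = 10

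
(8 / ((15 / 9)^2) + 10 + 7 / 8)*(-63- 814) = -12063.14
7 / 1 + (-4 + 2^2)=7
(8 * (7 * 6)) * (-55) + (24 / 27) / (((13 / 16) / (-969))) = -762064 / 39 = -19540.10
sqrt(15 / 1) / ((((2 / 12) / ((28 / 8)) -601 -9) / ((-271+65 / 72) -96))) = 2.32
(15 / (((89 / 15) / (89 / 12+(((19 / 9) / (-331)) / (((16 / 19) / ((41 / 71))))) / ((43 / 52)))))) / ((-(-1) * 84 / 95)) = 80044199875 / 3777409734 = 21.19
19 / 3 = 6.33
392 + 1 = 393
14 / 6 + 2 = 13 / 3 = 4.33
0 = 0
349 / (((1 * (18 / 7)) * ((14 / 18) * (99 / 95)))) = 33155 / 198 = 167.45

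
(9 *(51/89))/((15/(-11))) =-1683/445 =-3.78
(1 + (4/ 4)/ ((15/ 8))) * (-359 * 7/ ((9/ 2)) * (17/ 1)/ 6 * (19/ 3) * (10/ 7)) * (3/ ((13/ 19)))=-96245.41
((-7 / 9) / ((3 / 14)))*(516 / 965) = -16856 / 8685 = -1.94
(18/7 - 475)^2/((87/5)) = 54681245/4263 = 12826.94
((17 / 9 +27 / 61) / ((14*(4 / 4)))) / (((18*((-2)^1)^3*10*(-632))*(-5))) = -1 / 27323730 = -0.00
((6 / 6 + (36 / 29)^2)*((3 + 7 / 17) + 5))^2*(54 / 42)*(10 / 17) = 8404727335290 / 24324100871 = 345.53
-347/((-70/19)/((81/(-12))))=-178011/280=-635.75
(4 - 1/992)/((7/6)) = 11901/3472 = 3.43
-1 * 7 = -7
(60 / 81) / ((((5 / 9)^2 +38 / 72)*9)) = 80 / 813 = 0.10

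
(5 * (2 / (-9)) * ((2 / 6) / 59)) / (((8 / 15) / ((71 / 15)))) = -355 / 6372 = -0.06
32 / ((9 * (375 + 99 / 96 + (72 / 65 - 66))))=66560 / 5824521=0.01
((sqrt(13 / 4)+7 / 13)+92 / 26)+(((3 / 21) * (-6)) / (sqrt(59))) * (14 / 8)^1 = -3 * sqrt(59) / 118+sqrt(13) / 2+53 / 13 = 5.68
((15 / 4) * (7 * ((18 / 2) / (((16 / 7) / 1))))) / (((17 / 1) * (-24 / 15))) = -33075 / 8704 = -3.80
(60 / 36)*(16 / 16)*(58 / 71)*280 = 81200 / 213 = 381.22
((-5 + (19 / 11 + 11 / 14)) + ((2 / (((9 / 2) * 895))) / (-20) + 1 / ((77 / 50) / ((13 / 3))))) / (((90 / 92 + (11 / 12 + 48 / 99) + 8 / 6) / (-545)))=-10163483294 / 211876035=-47.97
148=148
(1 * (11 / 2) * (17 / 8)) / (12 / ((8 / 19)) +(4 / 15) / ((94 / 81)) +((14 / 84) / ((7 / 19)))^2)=0.40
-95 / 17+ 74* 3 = 3679 / 17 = 216.41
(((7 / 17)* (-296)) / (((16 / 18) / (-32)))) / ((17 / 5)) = 372960 / 289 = 1290.52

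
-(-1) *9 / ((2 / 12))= 54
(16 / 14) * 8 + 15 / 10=149 / 14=10.64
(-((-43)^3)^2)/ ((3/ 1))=-6321363049/ 3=-2107121016.33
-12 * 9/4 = -27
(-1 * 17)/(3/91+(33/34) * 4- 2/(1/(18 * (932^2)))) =26299/48375401751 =0.00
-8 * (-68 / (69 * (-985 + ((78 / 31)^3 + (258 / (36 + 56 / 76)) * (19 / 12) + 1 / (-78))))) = -0.01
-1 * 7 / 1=-7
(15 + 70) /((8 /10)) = 425 /4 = 106.25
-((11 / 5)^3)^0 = -1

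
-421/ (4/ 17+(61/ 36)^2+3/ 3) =-9275472/ 90473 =-102.52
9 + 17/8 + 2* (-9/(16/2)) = 71/8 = 8.88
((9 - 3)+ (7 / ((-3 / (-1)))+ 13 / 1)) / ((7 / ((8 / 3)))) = 512 / 63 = 8.13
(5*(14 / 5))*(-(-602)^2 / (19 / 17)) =-4539586.95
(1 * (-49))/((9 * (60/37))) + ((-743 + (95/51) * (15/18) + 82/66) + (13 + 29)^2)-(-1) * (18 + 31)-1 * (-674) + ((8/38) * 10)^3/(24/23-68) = 8452123383887/4848352740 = 1743.30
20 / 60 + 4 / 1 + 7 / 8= 125 / 24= 5.21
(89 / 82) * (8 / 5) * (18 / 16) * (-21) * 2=-16821 / 205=-82.05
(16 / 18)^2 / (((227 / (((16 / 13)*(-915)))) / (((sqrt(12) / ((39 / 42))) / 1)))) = -8744960*sqrt(3) / 1035801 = -14.62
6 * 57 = 342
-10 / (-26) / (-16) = -0.02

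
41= 41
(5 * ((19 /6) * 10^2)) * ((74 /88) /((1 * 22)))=60.52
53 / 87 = 0.61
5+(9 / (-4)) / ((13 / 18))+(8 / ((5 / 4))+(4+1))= 1727 / 130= 13.28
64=64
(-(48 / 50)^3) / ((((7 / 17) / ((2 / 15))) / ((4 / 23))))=-626688 / 12578125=-0.05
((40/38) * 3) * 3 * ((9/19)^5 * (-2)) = -21257640/47045881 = -0.45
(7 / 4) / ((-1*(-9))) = 7 / 36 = 0.19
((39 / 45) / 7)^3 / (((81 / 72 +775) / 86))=1511536 / 7187693625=0.00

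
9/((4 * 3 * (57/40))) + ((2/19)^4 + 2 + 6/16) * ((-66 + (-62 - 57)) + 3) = -431.75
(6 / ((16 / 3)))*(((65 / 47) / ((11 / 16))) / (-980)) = -117 / 50666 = -0.00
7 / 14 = 1 / 2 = 0.50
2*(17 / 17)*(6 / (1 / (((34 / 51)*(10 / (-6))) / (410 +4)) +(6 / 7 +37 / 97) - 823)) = -13580 / 1351619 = -0.01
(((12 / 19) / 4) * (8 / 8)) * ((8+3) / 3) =0.58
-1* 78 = -78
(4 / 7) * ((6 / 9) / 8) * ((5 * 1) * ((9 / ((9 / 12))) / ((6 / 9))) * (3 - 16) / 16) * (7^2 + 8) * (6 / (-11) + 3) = -300105 / 616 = -487.18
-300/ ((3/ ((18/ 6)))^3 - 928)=100/ 309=0.32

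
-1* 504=-504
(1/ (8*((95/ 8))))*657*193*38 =253602/ 5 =50720.40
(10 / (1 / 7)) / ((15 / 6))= 28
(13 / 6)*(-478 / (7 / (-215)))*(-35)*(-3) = 3340025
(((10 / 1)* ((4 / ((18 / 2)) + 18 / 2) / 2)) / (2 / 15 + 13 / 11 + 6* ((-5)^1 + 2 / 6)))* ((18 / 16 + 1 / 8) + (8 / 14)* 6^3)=-4800125 / 21756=-220.63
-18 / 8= -9 / 4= -2.25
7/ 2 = 3.50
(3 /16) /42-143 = -32031 /224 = -143.00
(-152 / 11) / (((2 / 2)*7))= -152 / 77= -1.97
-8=-8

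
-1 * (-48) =48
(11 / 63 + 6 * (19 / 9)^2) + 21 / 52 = 268493 / 9828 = 27.32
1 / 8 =0.12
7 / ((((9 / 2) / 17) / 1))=238 / 9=26.44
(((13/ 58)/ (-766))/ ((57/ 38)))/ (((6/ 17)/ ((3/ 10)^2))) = -221/ 4442800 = -0.00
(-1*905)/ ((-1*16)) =905/ 16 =56.56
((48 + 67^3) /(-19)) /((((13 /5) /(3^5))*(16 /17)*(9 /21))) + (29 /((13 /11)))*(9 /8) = -14497477047 /3952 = -3668389.94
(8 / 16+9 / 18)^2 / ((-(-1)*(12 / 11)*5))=0.18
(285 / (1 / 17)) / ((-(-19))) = 255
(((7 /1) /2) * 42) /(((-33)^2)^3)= 49 /430489323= 0.00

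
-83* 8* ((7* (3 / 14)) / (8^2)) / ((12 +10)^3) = -249 / 170368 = -0.00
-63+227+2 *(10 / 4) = 169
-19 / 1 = -19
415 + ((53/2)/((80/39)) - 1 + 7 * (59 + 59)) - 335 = 146867/160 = 917.92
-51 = -51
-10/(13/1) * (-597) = 5970/13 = 459.23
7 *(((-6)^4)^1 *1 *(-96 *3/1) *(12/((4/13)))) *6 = -611380224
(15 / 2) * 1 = 15 / 2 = 7.50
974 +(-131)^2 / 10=26901 / 10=2690.10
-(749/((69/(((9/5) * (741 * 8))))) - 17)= -13318261/115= -115810.97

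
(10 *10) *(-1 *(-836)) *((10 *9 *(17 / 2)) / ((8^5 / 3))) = 11991375 / 2048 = 5855.16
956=956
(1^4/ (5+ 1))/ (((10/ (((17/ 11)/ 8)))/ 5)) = 17/ 1056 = 0.02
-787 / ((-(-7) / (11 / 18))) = -8657 / 126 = -68.71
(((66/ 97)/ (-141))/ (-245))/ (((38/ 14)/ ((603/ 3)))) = 4422/ 3031735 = 0.00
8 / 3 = 2.67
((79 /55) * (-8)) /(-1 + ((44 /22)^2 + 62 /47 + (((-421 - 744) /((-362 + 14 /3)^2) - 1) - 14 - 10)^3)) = 45079973114064526114816 /61348614191473522841320965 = 0.00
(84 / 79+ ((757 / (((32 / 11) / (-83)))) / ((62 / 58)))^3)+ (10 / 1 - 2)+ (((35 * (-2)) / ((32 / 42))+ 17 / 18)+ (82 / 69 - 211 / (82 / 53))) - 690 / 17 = -91774954879630173959298761993 / 11126670604075008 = -8248195542520.93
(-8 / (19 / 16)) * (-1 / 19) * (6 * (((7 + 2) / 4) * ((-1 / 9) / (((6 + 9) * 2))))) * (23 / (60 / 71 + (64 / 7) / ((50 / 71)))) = -457240 / 15506033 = -0.03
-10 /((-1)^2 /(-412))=4120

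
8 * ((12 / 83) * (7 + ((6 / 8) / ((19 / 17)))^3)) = 9616449 / 1138594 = 8.45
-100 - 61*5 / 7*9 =-3445 / 7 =-492.14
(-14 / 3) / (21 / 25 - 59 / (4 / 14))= 100 / 4407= 0.02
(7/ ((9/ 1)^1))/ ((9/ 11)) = 77/ 81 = 0.95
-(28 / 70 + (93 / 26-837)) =108293 / 130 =833.02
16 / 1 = 16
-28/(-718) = 14/359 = 0.04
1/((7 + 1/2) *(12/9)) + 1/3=13/30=0.43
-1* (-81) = 81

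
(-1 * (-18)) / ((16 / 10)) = 45 / 4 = 11.25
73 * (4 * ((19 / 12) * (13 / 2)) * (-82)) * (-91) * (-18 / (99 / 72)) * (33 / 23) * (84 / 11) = -813742203456 / 253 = -3216372345.68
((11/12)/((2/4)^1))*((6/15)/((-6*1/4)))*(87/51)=-638/765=-0.83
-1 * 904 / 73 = -904 / 73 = -12.38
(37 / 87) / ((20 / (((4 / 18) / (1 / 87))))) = 0.41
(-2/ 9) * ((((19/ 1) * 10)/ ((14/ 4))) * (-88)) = 66880/ 63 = 1061.59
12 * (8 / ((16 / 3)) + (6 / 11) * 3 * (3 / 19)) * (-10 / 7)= -6300 / 209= -30.14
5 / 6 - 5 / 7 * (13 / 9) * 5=-545 / 126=-4.33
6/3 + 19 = 21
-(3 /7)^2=-9 /49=-0.18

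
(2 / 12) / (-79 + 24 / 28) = -7 / 3282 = -0.00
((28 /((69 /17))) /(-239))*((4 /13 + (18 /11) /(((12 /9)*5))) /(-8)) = 94129 /47164260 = 0.00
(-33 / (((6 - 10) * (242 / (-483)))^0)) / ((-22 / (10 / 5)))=3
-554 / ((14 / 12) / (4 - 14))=33240 / 7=4748.57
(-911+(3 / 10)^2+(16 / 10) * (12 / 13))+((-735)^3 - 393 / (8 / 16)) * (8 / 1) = -4129489256663 / 1300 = -3176530197.43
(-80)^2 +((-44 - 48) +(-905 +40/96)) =64841/12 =5403.42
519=519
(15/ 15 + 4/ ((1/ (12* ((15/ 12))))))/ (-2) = -61/ 2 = -30.50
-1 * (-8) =8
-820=-820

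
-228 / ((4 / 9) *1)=-513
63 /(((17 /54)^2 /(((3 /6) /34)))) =45927 /4913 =9.35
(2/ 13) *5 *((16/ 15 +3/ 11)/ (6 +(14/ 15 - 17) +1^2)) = -5/ 44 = -0.11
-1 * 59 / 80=-59 / 80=-0.74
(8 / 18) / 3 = 4 / 27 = 0.15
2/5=0.40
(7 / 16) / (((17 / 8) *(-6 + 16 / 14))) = -49 / 1156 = -0.04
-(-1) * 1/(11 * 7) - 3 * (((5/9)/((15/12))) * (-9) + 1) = 694/77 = 9.01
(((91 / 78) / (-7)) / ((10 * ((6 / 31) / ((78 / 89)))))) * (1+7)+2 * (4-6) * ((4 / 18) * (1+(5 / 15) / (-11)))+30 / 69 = -3133772 / 3039795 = -1.03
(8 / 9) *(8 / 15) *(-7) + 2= -178 / 135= -1.32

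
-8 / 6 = -4 / 3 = -1.33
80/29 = 2.76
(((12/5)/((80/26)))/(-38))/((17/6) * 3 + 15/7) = -273/141550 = -0.00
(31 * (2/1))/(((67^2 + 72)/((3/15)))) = 62/22805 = 0.00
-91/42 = -13/6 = -2.17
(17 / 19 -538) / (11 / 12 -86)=122460 / 19399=6.31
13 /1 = 13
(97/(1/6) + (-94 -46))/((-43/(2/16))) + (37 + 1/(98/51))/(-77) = -1.77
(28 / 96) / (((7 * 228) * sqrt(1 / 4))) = 1 / 2736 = 0.00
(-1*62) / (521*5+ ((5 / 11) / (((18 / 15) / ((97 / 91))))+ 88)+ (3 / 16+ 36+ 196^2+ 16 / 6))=-0.00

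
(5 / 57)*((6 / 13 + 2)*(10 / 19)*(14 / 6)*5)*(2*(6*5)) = 1120000 / 14079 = 79.55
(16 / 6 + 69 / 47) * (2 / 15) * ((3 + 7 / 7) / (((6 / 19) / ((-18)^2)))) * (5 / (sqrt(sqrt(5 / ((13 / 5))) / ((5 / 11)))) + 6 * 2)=48336 * sqrt(11) * 13^(1 / 4) / 47 + 6380352 / 235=33627.15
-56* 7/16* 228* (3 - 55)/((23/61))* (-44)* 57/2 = -22219365168/23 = -966059355.13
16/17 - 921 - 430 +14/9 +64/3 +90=-189287/153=-1237.17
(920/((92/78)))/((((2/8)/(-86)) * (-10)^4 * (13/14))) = -3612/125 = -28.90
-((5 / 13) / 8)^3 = -125 / 1124864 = -0.00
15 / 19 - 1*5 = -80 / 19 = -4.21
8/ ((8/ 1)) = 1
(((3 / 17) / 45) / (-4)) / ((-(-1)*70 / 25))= -1 / 2856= -0.00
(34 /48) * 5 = 85 /24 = 3.54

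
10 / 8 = 5 / 4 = 1.25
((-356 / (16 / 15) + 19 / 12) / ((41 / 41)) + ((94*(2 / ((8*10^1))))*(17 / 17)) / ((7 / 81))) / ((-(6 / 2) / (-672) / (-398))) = 407835376 / 15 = 27189025.07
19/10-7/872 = 8249/4360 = 1.89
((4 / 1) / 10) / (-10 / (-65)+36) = 13 / 1175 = 0.01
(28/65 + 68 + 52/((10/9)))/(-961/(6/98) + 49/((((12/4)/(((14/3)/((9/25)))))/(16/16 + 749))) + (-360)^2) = 0.00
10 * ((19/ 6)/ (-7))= -95/ 21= -4.52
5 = 5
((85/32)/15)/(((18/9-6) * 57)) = -17/21888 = -0.00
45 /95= 9 /19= 0.47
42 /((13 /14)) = 588 /13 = 45.23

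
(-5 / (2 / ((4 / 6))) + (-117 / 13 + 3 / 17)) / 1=-535 / 51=-10.49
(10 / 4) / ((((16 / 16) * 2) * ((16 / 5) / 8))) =25 / 8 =3.12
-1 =-1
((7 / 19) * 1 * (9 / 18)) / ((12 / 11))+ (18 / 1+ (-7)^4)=1103141 / 456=2419.17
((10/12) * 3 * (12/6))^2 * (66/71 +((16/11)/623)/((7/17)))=79634950/3405941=23.38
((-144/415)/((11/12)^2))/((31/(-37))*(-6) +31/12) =-9206784/169676485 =-0.05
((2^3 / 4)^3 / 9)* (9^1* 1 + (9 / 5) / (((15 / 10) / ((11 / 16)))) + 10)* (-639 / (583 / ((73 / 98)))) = -4110119 / 285670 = -14.39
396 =396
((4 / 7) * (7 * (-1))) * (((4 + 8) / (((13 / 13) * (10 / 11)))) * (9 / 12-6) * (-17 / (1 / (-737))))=17365194 / 5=3473038.80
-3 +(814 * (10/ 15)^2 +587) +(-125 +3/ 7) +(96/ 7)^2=445096/ 441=1009.29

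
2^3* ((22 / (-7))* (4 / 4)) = -176 / 7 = -25.14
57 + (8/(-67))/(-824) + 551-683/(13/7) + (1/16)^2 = 5517359729/22966528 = 240.23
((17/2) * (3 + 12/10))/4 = 357/40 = 8.92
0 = 0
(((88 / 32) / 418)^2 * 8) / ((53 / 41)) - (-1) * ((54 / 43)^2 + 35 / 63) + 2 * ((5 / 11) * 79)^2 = 795491785629017 / 308203700904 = 2581.06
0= 0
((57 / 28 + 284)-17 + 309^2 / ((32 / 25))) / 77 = 16769439 / 17248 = 972.25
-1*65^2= -4225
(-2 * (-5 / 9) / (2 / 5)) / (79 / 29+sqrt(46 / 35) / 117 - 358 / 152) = 2384731030500 / 316456712099 - 1578725200 * sqrt(1610) / 316456712099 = 7.34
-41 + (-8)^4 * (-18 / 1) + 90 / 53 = -3909667 / 53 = -73767.30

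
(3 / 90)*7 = 7 / 30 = 0.23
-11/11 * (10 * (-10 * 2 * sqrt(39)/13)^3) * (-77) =-18480000 * sqrt(39)/169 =-682884.99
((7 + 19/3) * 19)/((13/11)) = 8360/39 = 214.36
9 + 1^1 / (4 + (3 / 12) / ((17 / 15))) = 9.24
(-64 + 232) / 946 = 84 / 473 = 0.18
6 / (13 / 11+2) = 66 / 35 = 1.89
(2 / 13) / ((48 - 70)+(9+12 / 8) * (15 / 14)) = -8 / 559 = -0.01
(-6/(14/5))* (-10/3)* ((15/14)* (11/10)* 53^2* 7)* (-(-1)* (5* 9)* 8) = 417136500/7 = 59590928.57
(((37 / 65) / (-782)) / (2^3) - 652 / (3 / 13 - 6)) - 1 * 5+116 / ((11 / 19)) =20690731703 / 67095600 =308.38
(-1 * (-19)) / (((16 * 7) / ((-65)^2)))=80275 / 112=716.74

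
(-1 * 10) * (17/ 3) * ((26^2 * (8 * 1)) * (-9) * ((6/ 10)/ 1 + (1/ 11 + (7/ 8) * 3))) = 100600968/ 11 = 9145542.55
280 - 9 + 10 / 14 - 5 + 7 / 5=9384 / 35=268.11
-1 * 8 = -8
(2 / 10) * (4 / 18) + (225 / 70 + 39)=26623 / 630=42.26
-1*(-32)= 32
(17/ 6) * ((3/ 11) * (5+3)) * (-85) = -5780/ 11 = -525.45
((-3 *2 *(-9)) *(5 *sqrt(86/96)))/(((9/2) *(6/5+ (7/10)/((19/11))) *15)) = 38 *sqrt(129)/183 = 2.36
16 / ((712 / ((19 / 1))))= 38 / 89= 0.43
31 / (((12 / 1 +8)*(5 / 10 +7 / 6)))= 93 / 100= 0.93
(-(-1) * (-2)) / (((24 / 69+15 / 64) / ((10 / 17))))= -29440 / 14569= -2.02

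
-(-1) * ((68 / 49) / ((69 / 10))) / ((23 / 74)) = 0.65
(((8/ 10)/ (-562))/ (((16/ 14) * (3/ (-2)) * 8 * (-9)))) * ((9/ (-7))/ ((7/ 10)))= 1/ 47208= 0.00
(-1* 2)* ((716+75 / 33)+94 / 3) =-49474 / 33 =-1499.21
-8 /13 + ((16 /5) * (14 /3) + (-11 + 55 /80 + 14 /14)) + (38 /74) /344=5.01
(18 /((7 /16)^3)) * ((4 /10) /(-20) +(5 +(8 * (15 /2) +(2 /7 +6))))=919498752 /60025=15318.60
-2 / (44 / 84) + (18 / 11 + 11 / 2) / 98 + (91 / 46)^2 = 47946 / 285131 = 0.17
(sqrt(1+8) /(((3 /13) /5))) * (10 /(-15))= -130 /3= -43.33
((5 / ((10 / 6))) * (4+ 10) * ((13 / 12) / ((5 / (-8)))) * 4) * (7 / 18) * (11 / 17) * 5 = -56056 / 153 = -366.38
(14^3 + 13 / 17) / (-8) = -46661 / 136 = -343.10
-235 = -235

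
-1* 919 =-919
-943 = -943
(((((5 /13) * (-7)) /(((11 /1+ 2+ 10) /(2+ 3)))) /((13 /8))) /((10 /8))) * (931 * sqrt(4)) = -2085440 /3887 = -536.52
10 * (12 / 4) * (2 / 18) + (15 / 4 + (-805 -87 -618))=-18035 / 12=-1502.92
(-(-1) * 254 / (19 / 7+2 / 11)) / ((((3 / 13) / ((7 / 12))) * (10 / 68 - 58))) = -2161159 / 563967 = -3.83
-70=-70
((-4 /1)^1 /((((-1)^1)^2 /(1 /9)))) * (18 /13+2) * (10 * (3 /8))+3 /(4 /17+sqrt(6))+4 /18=-556540 /100503+867 * sqrt(6) /1718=-4.30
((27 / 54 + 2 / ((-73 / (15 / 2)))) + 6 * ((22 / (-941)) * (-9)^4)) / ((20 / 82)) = -5182528289 / 1373860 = -3772.24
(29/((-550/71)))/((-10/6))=6177/2750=2.25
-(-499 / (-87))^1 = -499 / 87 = -5.74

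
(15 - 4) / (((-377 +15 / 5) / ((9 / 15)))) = -3 / 170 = -0.02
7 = 7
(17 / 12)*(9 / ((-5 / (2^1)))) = -51 / 10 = -5.10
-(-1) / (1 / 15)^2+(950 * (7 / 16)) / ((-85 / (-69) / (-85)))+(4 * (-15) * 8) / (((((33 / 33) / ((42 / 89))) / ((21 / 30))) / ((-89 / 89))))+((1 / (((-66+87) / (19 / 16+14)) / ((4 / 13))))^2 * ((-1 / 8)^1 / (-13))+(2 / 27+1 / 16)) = -936894668810677 / 33112340352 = -28294.43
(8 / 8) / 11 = 1 / 11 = 0.09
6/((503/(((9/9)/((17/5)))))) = 30/8551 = 0.00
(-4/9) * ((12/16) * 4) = -1.33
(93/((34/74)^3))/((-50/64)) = -150743328/122825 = -1227.30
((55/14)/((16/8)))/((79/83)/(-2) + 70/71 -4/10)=1620575/90762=17.86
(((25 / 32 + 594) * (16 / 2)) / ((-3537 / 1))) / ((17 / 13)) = -247429 / 240516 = -1.03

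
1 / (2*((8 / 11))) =11 / 16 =0.69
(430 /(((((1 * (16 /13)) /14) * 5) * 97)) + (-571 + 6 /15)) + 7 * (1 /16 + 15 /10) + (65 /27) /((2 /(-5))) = -116408467 /209520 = -555.60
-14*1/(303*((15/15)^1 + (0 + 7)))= -7/1212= -0.01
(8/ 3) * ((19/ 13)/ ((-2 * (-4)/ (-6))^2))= 57/ 26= 2.19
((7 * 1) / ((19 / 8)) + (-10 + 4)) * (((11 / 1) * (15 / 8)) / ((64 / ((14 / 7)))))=-4785 / 2432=-1.97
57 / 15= 19 / 5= 3.80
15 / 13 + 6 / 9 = 71 / 39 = 1.82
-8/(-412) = 2/103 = 0.02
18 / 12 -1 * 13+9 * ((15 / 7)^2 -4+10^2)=893.83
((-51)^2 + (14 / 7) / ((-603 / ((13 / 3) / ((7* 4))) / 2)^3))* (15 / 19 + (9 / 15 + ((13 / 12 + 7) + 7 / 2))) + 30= 312705074917670300899 / 9259225547206320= 33772.27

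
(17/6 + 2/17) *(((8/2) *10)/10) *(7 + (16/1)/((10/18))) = 107758/255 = 422.58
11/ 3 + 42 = 137/ 3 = 45.67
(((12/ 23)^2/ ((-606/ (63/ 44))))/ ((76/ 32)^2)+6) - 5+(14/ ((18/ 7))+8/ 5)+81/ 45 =93988696997/ 9547495155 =9.84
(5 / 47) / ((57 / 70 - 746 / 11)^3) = -2282665000 / 6454612921768279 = -0.00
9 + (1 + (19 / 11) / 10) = 1119 / 110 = 10.17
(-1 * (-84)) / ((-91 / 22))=-264 / 13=-20.31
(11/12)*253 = 2783/12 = 231.92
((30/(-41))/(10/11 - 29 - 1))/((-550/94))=-0.00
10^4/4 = 2500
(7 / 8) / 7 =1 / 8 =0.12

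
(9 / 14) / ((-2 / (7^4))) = -3087 / 4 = -771.75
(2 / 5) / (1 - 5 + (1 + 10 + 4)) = 2 / 55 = 0.04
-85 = -85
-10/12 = -5/6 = -0.83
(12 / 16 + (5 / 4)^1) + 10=12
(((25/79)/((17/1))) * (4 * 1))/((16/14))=175/2686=0.07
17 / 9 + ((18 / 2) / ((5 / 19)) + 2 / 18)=181 / 5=36.20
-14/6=-2.33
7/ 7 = 1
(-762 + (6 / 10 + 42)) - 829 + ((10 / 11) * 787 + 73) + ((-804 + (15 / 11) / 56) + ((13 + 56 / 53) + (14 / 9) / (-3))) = -6833282147 / 4407480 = -1550.38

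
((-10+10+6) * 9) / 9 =6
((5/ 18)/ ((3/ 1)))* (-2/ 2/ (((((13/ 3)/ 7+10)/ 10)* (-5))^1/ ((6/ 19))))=70/ 12711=0.01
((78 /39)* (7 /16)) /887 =7 /7096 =0.00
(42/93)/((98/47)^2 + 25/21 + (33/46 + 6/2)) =29874516/612260323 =0.05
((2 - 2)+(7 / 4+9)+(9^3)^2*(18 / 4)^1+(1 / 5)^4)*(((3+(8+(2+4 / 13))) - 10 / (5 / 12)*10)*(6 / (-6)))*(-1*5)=-1355333943551 / 500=-2710667887.10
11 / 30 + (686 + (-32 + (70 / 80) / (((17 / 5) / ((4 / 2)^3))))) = 334777 / 510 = 656.43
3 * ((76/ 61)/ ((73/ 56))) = 12768/ 4453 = 2.87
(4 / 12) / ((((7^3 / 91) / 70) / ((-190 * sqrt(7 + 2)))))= -24700 / 7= -3528.57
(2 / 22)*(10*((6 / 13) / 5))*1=12 / 143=0.08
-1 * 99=-99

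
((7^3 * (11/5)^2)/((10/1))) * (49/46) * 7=14235529/11500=1237.87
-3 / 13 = -0.23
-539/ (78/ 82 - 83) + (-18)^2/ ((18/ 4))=264307/ 3364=78.57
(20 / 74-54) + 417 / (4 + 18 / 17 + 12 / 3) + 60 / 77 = -39419 / 5698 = -6.92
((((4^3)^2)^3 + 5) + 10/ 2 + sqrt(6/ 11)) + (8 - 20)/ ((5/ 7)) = sqrt(66)/ 11 + 343597383646/ 5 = 68719476729.94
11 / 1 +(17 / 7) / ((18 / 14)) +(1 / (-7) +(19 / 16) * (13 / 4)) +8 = 99209 / 4032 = 24.61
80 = 80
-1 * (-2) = 2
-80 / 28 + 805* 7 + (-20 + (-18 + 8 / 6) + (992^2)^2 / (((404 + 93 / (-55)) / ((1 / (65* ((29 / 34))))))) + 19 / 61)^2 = 4392765640917214879659508178374000 / 2330397209498716449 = 1884985796847107.99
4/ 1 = 4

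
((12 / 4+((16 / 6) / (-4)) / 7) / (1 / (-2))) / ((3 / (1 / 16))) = -61 / 504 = -0.12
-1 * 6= -6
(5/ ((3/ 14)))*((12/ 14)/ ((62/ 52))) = 520/ 31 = 16.77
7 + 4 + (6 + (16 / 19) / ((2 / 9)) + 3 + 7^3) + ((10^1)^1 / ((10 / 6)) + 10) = 382.79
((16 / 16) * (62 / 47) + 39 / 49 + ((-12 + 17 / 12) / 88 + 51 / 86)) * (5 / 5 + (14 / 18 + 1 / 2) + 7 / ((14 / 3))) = 4600554773 / 470585808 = 9.78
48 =48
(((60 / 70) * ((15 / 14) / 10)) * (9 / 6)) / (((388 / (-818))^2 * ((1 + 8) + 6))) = 1505529 / 36883280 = 0.04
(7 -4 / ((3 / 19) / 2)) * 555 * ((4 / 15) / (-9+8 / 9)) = 58164 / 73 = 796.77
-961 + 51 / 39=-12476 / 13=-959.69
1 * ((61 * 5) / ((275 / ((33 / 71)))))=183 / 355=0.52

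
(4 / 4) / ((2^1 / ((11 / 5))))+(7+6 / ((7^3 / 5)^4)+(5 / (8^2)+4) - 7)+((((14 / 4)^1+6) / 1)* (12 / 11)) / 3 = 420595207376787 / 48721330947520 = 8.63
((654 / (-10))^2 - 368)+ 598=112679 / 25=4507.16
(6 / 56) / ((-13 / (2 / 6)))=-1 / 364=-0.00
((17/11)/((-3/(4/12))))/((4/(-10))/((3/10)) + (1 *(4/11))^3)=2057/15396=0.13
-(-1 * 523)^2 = -273529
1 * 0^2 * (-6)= 0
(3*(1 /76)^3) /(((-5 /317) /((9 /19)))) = -8559 /41702720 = -0.00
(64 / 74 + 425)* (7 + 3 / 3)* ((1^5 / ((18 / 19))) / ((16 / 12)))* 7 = 2095681 / 111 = 18880.01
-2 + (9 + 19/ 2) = 16.50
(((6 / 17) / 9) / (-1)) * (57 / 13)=-38 / 221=-0.17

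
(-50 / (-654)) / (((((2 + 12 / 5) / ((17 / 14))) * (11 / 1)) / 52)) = 27625 / 276969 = 0.10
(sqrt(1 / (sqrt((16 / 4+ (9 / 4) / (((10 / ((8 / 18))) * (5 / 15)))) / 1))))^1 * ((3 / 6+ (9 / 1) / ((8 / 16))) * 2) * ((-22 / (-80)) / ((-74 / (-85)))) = 187 * 10^(1 / 4) * 43^(3 / 4) / 688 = 8.12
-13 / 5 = -2.60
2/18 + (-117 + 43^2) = 15589/9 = 1732.11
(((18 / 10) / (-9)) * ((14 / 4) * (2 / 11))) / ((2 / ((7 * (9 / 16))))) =-0.25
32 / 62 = 16 / 31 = 0.52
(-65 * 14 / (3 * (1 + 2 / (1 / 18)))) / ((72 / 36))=-455 / 111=-4.10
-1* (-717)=717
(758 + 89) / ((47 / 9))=162.19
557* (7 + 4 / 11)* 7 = 315819 / 11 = 28710.82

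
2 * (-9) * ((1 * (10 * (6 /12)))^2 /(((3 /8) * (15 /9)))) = -720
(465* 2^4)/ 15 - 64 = 432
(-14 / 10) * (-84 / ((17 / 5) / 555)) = 326340 / 17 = 19196.47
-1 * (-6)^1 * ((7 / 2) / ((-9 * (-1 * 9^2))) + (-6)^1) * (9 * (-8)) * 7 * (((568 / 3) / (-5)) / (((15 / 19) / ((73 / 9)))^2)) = -534872666880832 / 7381125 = -72464924.64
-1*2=-2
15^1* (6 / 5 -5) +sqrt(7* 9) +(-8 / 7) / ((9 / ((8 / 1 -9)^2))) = -3599 / 63 +3* sqrt(7) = -49.19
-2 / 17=-0.12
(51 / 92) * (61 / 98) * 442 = 687531 / 4508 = 152.51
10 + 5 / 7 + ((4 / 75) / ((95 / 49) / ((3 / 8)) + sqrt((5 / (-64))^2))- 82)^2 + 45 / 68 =4883774095351255911 / 725272460937500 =6733.71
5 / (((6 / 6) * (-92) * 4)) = -5 / 368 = -0.01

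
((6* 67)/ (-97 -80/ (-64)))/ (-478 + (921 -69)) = -804/ 71621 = -0.01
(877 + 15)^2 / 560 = 49729 / 35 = 1420.83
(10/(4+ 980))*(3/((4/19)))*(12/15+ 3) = 361/656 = 0.55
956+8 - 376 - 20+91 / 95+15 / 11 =595986 / 1045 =570.32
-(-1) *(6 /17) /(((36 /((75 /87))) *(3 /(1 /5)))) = 5 /8874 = 0.00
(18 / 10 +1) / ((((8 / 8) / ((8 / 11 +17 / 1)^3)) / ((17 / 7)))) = 50421150 / 1331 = 37882.16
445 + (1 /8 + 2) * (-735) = -8935 /8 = -1116.88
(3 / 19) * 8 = 24 / 19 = 1.26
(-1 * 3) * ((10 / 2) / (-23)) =15 / 23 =0.65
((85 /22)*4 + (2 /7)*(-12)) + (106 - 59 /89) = 117.36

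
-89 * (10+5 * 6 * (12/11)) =-41830/11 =-3802.73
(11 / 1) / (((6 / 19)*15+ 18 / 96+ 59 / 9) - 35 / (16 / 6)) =-30096 / 4501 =-6.69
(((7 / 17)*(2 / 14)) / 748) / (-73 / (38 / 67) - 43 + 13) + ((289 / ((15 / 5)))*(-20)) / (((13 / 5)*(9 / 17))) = -18838946654069 / 13459129398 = -1399.72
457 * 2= 914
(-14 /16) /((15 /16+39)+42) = -14 /1311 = -0.01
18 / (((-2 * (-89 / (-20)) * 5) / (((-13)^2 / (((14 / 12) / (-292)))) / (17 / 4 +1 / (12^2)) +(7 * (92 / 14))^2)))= 13573584 / 4291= 3163.27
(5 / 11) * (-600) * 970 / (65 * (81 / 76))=-14744000 / 3861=-3818.70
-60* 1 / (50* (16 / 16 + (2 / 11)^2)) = -726 / 625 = -1.16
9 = 9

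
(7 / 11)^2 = 49 / 121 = 0.40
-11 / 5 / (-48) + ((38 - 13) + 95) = 28811 / 240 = 120.05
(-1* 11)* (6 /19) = -66 /19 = -3.47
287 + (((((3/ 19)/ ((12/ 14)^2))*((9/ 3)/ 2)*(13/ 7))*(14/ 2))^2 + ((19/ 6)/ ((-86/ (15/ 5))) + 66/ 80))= 1516422007/ 4967360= 305.28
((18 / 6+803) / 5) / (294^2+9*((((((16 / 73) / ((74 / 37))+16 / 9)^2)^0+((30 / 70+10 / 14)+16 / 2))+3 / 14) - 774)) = 11284 / 5569425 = 0.00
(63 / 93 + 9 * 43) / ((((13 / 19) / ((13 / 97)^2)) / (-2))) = -5936892 / 291679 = -20.35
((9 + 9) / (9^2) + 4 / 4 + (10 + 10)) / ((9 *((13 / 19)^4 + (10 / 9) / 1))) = 24891311 / 14042331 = 1.77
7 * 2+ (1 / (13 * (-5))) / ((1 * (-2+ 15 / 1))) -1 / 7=81958 / 5915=13.86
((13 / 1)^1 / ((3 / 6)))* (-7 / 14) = -13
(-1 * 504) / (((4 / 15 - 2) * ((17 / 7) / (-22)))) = -582120 / 221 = -2634.03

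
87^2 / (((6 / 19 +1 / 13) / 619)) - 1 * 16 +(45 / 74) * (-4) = 42818077175 / 3589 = 11930364.22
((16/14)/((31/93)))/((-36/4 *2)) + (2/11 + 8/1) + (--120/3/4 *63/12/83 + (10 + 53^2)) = 108428065/38346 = 2827.62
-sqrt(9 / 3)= -sqrt(3)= -1.73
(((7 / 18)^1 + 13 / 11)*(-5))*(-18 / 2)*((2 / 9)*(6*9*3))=27990 / 11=2544.55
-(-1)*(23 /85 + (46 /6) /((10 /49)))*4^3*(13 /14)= 4013776 /1785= 2248.61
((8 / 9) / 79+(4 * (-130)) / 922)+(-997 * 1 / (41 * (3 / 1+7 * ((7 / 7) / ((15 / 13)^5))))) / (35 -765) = -5239644993445067 / 9569200772210256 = -0.55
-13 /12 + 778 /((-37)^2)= -8461 /16428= -0.52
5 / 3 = 1.67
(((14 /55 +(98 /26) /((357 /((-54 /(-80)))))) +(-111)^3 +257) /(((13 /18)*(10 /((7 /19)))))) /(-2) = 34876.33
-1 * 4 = -4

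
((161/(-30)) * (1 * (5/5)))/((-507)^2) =-161/7711470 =-0.00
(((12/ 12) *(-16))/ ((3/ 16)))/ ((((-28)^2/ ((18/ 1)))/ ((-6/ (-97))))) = -576/ 4753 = -0.12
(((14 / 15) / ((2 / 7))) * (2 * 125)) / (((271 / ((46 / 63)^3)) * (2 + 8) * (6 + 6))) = 0.01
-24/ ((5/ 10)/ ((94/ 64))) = -141/ 2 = -70.50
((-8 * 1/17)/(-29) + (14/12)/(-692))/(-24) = -29765/49126464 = -0.00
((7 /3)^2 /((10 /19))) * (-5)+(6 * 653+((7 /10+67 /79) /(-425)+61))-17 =5907935434 /1510875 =3910.27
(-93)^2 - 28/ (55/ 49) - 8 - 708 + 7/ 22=869921/ 110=7908.37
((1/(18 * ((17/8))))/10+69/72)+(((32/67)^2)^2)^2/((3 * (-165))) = 5253754919047057079/5467295210622614424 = 0.96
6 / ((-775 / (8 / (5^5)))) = -48 / 2421875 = -0.00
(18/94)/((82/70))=315/1927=0.16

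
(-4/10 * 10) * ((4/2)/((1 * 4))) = -2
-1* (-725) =725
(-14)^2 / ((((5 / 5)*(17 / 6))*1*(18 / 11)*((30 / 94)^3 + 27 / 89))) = 4980493133 / 39570849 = 125.86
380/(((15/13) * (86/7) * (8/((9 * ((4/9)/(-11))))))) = -1729/1419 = -1.22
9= 9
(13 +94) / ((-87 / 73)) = -7811 / 87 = -89.78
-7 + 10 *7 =63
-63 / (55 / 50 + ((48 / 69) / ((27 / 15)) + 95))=-130410 / 199727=-0.65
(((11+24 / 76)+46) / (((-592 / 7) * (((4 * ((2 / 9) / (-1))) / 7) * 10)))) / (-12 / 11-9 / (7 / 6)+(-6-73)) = -36979173 / 6083818240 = -0.01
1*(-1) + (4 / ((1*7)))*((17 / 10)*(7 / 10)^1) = -8 / 25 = -0.32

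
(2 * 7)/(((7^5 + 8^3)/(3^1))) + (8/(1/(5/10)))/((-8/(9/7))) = -51761/80822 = -0.64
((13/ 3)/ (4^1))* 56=182/ 3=60.67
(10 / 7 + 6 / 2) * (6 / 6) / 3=1.48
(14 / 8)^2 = 49 / 16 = 3.06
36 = 36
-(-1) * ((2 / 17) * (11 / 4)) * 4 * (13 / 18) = 143 / 153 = 0.93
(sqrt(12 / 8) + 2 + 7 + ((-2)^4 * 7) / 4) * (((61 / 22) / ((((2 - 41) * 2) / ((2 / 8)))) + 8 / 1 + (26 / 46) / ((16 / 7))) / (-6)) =-12030661 / 236808 - 325153 * sqrt(6) / 473616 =-52.49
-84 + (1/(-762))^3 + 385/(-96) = -155761091707/1769802912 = -88.01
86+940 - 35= 991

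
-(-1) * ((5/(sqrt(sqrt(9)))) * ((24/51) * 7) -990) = -990 +280 * sqrt(3)/51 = -980.49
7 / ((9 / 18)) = 14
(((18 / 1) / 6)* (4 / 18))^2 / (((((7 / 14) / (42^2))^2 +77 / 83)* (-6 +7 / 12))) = -5509776384 / 62296159315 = -0.09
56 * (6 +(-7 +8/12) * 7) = -6440/3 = -2146.67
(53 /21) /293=53 /6153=0.01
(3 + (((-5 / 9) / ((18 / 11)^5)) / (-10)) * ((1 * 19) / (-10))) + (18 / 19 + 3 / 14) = 4.15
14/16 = 0.88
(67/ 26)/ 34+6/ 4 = 1393/ 884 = 1.58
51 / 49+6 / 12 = 151 / 98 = 1.54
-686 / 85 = -8.07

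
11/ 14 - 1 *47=-647/ 14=-46.21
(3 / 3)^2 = 1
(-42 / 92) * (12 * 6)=-756 / 23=-32.87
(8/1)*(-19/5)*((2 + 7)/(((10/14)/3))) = -28728/25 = -1149.12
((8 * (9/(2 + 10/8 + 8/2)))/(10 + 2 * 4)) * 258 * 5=20640/29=711.72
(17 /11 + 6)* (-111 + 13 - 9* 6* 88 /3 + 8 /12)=-418652 /33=-12686.42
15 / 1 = 15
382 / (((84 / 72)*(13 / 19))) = 43548 / 91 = 478.55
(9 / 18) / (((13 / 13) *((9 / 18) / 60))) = 60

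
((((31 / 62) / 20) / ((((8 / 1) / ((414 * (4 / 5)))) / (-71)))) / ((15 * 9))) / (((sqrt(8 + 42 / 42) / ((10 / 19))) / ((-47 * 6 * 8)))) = 307004 / 1425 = 215.44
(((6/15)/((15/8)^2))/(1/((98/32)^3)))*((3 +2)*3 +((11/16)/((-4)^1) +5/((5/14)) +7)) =269769157/2304000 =117.09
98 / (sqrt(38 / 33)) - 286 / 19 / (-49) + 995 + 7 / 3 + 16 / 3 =49* sqrt(1254) / 19 + 2801306 / 2793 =1094.30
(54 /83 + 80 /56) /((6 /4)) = 2416 /1743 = 1.39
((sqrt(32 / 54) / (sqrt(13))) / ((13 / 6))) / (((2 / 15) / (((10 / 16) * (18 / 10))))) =45 * sqrt(39) / 338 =0.83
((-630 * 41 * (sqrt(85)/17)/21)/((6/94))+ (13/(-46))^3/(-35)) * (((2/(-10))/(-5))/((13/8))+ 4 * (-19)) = -1043237/21292250+ 95162968 * sqrt(85)/1105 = 793990.19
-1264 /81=-15.60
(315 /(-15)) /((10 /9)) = -189 /10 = -18.90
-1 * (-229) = 229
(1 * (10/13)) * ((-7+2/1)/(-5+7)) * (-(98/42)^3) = 24.43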